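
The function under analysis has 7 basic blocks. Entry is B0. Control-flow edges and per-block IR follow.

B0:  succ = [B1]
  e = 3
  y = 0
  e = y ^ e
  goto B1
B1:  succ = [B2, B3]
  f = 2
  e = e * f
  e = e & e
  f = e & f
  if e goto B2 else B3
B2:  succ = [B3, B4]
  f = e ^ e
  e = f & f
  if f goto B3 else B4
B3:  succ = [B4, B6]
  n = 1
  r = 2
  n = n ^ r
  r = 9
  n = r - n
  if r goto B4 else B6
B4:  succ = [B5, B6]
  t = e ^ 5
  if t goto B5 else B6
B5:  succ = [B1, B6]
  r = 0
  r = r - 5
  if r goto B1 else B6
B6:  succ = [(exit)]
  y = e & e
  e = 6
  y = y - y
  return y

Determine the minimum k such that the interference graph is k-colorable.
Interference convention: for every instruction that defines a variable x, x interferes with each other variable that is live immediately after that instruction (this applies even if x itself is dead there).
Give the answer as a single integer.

Answer: 3

Working:
Per-block:
  B0: def={e,y} ue=∅
  B1: def={e,f} ue={e}
  B2: def={e,f} ue={e}
  B3: def={n,r} ue=∅
  B4: def={t} ue={e}
  B5: def={r} ue=∅
  B6: def={e,y} ue={e}

Live sets:
  B0 li=∅ lo={e}
  B1 li={e} lo={e}
  B2 li={e} lo={e}
  B3 li={e} lo={e}
  B4 li={e} lo={e}
  B5 li={e} lo={e}
  B6 li={e} lo=∅

Conflict graph:
  e: {f,n,r,t,y}
  f: {e}
  n: {e,r}
  r: {e,n}
  t: {e}
  y: {e}

Colouring:
  clique {e,n,r} ⇒ need ≥ 3
  assign e→c0 f→c1 n→c1 r→c2 t→c1 y→c1 — no edge inside a register ⇒ χ ≤ 3
  χ = 3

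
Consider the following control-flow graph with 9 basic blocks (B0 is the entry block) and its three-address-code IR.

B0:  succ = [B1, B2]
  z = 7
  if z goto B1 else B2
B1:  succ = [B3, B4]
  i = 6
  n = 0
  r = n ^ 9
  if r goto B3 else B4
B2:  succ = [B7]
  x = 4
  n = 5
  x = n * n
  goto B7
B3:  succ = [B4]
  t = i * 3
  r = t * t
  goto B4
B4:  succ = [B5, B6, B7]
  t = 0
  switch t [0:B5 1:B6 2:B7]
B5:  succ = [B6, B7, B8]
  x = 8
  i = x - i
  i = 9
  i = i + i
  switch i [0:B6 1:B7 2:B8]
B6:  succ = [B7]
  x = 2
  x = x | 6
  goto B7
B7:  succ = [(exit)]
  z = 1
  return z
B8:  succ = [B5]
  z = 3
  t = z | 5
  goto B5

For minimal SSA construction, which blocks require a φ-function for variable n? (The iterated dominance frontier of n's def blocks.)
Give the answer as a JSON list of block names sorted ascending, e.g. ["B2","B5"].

idom tree: B1←B0 B2←B0 B3←B1 B4←B1 B5←B4 B6←B4 B7←B0 B8←B5
Join-block Dom:
  B4: preds {B1,B3}: {B0,B1} ∩ {B0,B1,B3} = {B0,B1}; idom=B1
  B5: preds {B4,B8}: {B0,B1,B4} ∩ {B0,B1,B4,B5,B8} = {B0,B1,B4}; idom=B4
  B6: preds {B4,B5}: {B0,B1,B4} ∩ {B0,B1,B4,B5} = {B0,B1,B4}; idom=B4
  B7: preds {B2,B4,B5,B6}: {B0,B2} ∩ {B0,B1,B4} ∩ {B0,B1,B4,B5} ∩ {B0,B1,B4,B6} = {B0}; idom=B0

DF walk-up:
  join B4 pred B1: · stop@B1
  join B4 pred B3: B3 stop@B1
  join B5 pred B4: · stop@B4
  join B5 pred B8: B8→B5 stop@B4
  join B6 pred B4: · stop@B4
  join B6 pred B5: B5 stop@B4
  join B7 pred B2: B2 stop@B0
  join B7 pred B4: B4→B1 stop@B0
  join B7 pred B5: B5→B4→B1 stop@B0
  join B7 pred B6: B6→B4→B1 stop@B0
  B0 → ∅
  B1 → {B7}
  B2 → {B7}
  B3 → {B4}
  B4 → {B7}
  B5 → {B5,B6,B7}
  B6 → {B7}
  B7 → ∅
  B8 → {B5}

φ for n: defs {B1,B2}
  DF⁺ = {B7}

Answer: ["B7"]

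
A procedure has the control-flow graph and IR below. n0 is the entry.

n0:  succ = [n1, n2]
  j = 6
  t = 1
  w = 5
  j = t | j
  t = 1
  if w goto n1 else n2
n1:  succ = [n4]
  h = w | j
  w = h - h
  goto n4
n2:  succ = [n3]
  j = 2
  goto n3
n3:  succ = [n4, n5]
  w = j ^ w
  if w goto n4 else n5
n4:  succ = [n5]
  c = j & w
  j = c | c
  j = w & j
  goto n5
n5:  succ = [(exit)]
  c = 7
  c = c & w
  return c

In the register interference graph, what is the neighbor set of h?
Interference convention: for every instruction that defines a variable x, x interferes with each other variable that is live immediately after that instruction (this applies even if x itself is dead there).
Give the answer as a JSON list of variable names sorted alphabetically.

def/use:
  n0 def {j,t,w} use ∅
  n1 def {h,w} use {j,w}
  n2 def {j} use ∅
  n3 def {w} use {j,w}
  n4 def {c,j} use {j,w}
  n5 def {c} use {w}

Live sets:
  n0: in=∅ out={j,w}
  n1: in={j,w} out={j,w}
  n2: in={w} out={j,w}
  n3: in={j,w} out={j,w}
  n4: in={j,w} out={w}
  n5: in={w} out=∅

Interference:
  c — {w}
  h — {j}
  j — {h,t,w}
  t — {j,w}
  w — {c,j,t}

N(h) = ["j"]

Answer: ["j"]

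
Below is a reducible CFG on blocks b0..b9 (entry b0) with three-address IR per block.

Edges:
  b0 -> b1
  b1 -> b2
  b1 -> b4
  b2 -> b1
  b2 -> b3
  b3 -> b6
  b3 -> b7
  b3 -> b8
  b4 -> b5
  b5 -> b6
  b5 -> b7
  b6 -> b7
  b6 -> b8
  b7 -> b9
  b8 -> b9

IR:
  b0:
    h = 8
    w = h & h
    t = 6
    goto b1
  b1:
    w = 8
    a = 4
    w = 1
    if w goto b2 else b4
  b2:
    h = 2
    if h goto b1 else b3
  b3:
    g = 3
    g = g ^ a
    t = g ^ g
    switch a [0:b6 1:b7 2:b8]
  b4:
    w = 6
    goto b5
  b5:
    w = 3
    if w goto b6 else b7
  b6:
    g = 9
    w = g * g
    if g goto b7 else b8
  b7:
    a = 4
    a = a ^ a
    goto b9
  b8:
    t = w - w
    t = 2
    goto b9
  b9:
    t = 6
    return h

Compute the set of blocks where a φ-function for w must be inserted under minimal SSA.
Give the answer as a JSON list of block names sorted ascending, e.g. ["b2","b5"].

idom tree: b1←b0 b2←b1 b3←b2 b4←b1 b5←b4 b6←b1 b7←b1 b8←b1 b9←b1
Dom at joins:
  b1: preds {b0,b2}: {b0} ∩ {b0,b1,b2} = {b0}; idom=b0
  b6: preds {b3,b5}: {b0,b1,b2,b3} ∩ {b0,b1,b4,b5} = {b0,b1}; idom=b1
  b7: preds {b3,b5,b6}: {b0,b1,b2,b3} ∩ {b0,b1,b4,b5} ∩ {b0,b1,b6} = {b0,b1}; idom=b1
  b8: preds {b3,b6}: {b0,b1,b2,b3} ∩ {b0,b1,b6} = {b0,b1}; idom=b1
  b9: preds {b7,b8}: {b0,b1,b7} ∩ {b0,b1,b8} = {b0,b1}; idom=b1

DF walk-up:
  join b1 pred b0: · stop@b0
  join b1 pred b2: b2→b1 stop@b0
  join b6 pred b3: b3→b2 stop@b1
  join b6 pred b5: b5→b4 stop@b1
  join b7 pred b3: b3→b2 stop@b1
  join b7 pred b5: b5→b4 stop@b1
  join b7 pred b6: b6 stop@b1
  join b8 pred b3: b3→b2 stop@b1
  join b8 pred b6: b6 stop@b1
  join b9 pred b7: b7 stop@b1
  join b9 pred b8: b8 stop@b1
  b0: DF=∅
  b1: DF={b1}
  b2: DF={b1,b6,b7,b8}
  b3: DF={b6,b7,b8}
  b4: DF={b6,b7}
  b5: DF={b6,b7}
  b6: DF={b7,b8}
  b7: DF={b9}
  b8: DF={b9}
  b9: DF=∅

φ for w: defs {b0,b1,b4,b5,b6}
  DF⁺ = {b1,b6,b7,b8,b9}

Answer: ["b1", "b6", "b7", "b8", "b9"]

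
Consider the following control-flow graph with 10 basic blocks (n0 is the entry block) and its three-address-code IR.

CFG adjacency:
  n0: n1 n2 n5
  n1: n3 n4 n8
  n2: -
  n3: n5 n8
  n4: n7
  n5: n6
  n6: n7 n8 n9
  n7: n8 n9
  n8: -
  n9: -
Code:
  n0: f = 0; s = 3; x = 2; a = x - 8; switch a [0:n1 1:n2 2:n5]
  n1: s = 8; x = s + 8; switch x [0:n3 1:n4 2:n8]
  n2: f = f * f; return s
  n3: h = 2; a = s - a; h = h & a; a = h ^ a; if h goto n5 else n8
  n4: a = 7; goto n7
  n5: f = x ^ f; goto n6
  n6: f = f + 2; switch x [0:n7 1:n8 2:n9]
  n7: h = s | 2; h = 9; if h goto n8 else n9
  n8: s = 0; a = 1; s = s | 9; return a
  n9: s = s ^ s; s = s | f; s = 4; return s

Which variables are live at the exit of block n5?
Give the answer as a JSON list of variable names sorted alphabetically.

Answer: ["f", "s", "x"]

Derivation:
Per-block:
  n0: def={a,f,s,x} ue=∅
  n1: def={s,x} ue=∅
  n2: def={f} ue={f,s}
  n3: def={a,h} ue={a,s}
  n4: def={a} ue=∅
  n5: def={f} ue={f,x}
  n6: def={f} ue={f,x}
  n7: def={h} ue={s}
  n8: def={a,s} ue=∅
  n9: def={s} ue={f,s}

Liveness:
  n0: in=∅ out={a,f,s,x}
  n1: in={a,f} out={a,f,s,x}
  n2: in={f,s} out=∅
  n3: in={a,f,s,x} out={f,s,x}
  n4: in={f,s} out={f,s}
  n5: in={f,s,x} out={f,s,x}
  n6: in={f,s,x} out={f,s}
  n7: in={f,s} out={f,s}
  n8: in=∅ out=∅
  n9: in={f,s} out=∅

live-out(n5) = ["f", "s", "x"]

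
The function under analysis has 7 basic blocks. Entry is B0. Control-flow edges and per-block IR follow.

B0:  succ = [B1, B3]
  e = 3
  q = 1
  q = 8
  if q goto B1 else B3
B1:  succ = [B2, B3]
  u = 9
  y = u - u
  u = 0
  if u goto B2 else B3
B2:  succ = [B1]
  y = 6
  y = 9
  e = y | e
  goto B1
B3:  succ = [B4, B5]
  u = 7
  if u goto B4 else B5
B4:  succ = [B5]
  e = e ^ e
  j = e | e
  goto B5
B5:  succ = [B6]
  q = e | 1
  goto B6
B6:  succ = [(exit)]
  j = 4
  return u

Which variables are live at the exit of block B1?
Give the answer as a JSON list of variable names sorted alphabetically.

Block summaries:
  B0: def={e,q} ue=∅
  B1: def={u,y} ue=∅
  B2: def={e,y} ue={e}
  B3: def={u} ue=∅
  B4: def={e,j} ue={e}
  B5: def={q} ue={e}
  B6: def={j} ue={u}

Liveness:
  B0 li=∅ lo={e}
  B1 li={e} lo={e}
  B2 li={e} lo={e}
  B3 li={e} lo={e,u}
  B4 li={e,u} lo={e,u}
  B5 li={e,u} lo={u}
  B6 li={u} lo=∅

live-out(B1) = ["e"]

Answer: ["e"]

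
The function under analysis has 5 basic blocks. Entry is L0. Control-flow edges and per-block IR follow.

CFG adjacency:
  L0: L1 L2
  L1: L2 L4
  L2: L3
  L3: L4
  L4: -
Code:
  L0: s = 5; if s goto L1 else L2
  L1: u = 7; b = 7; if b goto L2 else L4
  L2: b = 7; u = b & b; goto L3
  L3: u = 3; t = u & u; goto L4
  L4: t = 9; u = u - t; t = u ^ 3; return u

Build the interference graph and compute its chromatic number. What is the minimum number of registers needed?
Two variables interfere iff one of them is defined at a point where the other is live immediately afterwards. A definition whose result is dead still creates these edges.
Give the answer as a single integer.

def/use:
  L0: {s} / ∅
  L1: {b,u} / ∅
  L2: {b,u} / ∅
  L3: {t,u} / ∅
  L4: {t,u} / {u}

Backward fixpoint:
  L0: in=∅ out=∅
  L1: in=∅ out={u}
  L2: in=∅ out=∅
  L3: in=∅ out={u}
  L4: in={u} out=∅

Interfere edges:
  b↔{u}
  s↔∅
  t↔{u}
  u↔{b,t}

Chromatic number:
  {b,u} pairwise interfere (2-clique) ⇒ χ ≥ 2
  assign b→R1 s→R0 t→R1 u→R0 — no edge inside a register ⇒ χ ≤ 2
  χ = 2

Answer: 2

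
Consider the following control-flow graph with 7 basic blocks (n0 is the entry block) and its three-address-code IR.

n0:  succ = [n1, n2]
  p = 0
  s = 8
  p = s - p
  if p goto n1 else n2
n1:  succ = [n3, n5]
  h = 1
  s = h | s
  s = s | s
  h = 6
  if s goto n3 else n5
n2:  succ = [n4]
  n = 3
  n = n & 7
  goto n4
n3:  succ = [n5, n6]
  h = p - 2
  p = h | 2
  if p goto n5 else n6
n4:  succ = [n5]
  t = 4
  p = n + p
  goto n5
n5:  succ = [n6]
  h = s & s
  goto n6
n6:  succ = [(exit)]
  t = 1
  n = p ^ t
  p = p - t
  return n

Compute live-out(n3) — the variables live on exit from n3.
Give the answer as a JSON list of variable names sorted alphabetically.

Answer: ["p", "s"]

Derivation:
def/use:
  n0: {p,s} / ∅
  n1: {h,s} / {s}
  n2: {n} / ∅
  n3: {h,p} / {p}
  n4: {p,t} / {n,p}
  n5: {h} / {s}
  n6: {n,p,t} / {p}

Liveness:
  n0 li=∅ lo={p,s}
  n1 li={p,s} lo={p,s}
  n2 li={p,s} lo={n,p,s}
  n3 li={p,s} lo={p,s}
  n4 li={n,p,s} lo={p,s}
  n5 li={p,s} lo={p}
  n6 li={p} lo=∅

live-out(n3) = ["p", "s"]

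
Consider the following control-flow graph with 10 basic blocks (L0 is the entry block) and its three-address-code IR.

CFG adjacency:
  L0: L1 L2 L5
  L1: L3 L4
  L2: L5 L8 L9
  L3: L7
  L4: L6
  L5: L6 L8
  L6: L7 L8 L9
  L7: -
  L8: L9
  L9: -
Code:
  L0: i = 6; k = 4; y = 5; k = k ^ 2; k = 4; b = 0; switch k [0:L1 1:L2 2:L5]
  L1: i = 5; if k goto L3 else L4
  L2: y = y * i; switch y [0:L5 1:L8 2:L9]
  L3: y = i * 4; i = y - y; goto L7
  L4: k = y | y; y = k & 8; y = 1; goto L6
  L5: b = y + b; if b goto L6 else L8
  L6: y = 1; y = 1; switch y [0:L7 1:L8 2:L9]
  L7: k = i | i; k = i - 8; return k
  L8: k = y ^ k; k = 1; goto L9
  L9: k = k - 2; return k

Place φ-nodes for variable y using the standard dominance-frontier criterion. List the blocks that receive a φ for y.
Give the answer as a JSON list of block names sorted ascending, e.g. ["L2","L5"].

Answer: ["L5", "L6", "L7", "L8", "L9"]

Working:
idom tree: L1←L0 L2←L0 L3←L1 L4←L1 L5←L0 L6←L0 L7←L0 L8←L0 L9←L0
Join-block Dom:
  L5: preds {L0,L2}: {L0} ∩ {L0,L2} = {L0}; idom=L0
  L6: preds {L4,L5}: {L0,L1,L4} ∩ {L0,L5} = {L0}; idom=L0
  L7: preds {L3,L6}: {L0,L1,L3} ∩ {L0,L6} = {L0}; idom=L0
  L8: preds {L2,L5,L6}: {L0,L2} ∩ {L0,L5} ∩ {L0,L6} = {L0}; idom=L0
  L9: preds {L2,L6,L8}: {L0,L2} ∩ {L0,L6} ∩ {L0,L8} = {L0}; idom=L0

Frontier:
  join L5 pred L0: · stop@L0
  join L5 pred L2: L2 stop@L0
  join L6 pred L4: L4→L1 stop@L0
  join L6 pred L5: L5 stop@L0
  join L7 pred L3: L3→L1 stop@L0
  join L7 pred L6: L6 stop@L0
  join L8 pred L2: L2 stop@L0
  join L8 pred L5: L5 stop@L0
  join L8 pred L6: L6 stop@L0
  join L9 pred L2: L2 stop@L0
  join L9 pred L6: L6 stop@L0
  join L9 pred L8: L8 stop@L0
  L0: DF=∅
  L1: DF={L6,L7}
  L2: DF={L5,L8,L9}
  L3: DF={L7}
  L4: DF={L6}
  L5: DF={L6,L8}
  L6: DF={L7,L8,L9}
  L7: DF=∅
  L8: DF={L9}
  L9: DF=∅

φ for y: defs {L0,L2,L3,L4,L6}
  DF⁺ = {L5,L6,L7,L8,L9}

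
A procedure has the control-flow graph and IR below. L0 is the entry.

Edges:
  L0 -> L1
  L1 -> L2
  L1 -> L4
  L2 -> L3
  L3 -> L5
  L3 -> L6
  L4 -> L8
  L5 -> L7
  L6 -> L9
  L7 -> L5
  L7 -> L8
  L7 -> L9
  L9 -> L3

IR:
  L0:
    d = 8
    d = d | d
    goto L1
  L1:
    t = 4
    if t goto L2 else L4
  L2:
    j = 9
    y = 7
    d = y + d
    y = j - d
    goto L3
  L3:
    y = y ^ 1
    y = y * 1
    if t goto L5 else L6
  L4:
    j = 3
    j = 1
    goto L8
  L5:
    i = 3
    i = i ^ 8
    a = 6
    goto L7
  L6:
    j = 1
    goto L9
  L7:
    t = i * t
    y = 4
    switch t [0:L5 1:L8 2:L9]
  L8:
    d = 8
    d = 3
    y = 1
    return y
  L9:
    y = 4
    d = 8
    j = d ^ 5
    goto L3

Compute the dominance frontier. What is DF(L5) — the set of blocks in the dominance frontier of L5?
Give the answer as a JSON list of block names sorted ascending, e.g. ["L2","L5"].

idom tree: L1←L0 L2←L1 L3←L2 L4←L1 L5←L3 L6←L3 L7←L5 L8←L1 L9←L3
Join-block Dom:
  L3: preds {L2,L9}: {L0,L1,L2} ∩ {L0,L1,L2,L3,L9} = {L0,L1,L2}; idom=L2
  L5: preds {L3,L7}: {L0,L1,L2,L3} ∩ {L0,L1,L2,L3,L5,L7} = {L0,L1,L2,L3}; idom=L3
  L8: preds {L4,L7}: {L0,L1,L4} ∩ {L0,L1,L2,L3,L5,L7} = {L0,L1}; idom=L1
  L9: preds {L6,L7}: {L0,L1,L2,L3,L6} ∩ {L0,L1,L2,L3,L5,L7} = {L0,L1,L2,L3}; idom=L3

Frontier:
  join L3 pred L2: · stop@L2
  join L3 pred L9: L9→L3 stop@L2
  join L5 pred L3: · stop@L3
  join L5 pred L7: L7→L5 stop@L3
  join L8 pred L4: L4 stop@L1
  join L8 pred L7: L7→L5→L3→L2 stop@L1
  join L9 pred L6: L6 stop@L3
  join L9 pred L7: L7→L5 stop@L3
  L0: DF=∅
  L1: DF=∅
  L2: DF={L8}
  L3: DF={L3,L8}
  L4: DF={L8}
  L5: DF={L5,L8,L9}
  L6: DF={L9}
  L7: DF={L5,L8,L9}
  L8: DF=∅
  L9: DF={L3}

DF(L5) = ["L5", "L8", "L9"]

Answer: ["L5", "L8", "L9"]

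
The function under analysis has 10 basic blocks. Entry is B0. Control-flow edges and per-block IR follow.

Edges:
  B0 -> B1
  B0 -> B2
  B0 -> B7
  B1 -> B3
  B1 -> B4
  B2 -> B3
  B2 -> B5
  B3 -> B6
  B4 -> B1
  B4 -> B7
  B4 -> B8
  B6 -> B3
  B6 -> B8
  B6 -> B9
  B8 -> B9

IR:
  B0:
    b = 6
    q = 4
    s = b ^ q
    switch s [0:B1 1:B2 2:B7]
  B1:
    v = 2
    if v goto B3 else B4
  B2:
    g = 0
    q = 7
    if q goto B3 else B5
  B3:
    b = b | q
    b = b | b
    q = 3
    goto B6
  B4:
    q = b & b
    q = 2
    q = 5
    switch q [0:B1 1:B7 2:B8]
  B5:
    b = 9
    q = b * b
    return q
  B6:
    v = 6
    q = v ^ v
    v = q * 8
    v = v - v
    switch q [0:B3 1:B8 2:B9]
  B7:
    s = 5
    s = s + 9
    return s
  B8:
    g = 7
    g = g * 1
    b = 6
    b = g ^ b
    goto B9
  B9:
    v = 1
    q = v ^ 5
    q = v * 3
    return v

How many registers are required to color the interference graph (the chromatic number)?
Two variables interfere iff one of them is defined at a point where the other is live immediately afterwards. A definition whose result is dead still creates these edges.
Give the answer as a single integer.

def/use:
  B0 def {b,q,s} use ∅
  B1 def {v} use ∅
  B2 def {g,q} use ∅
  B3 def {b,q} use {b,q}
  B4 def {q} use {b}
  B5 def {b,q} use ∅
  B6 def {q,v} use ∅
  B7 def {s} use ∅
  B8 def {b,g} use ∅
  B9 def {q,v} use ∅

Backward fixpoint:
  B0 li=∅ lo={b,q}
  B1 li={b,q} lo={b,q}
  B2 li={b} lo={b,q}
  B3 li={b,q} lo={b}
  B4 li={b} lo={b,q}
  B5 li=∅ lo=∅
  B6 li={b} lo={b,q}
  B7 li=∅ lo=∅
  B8 li=∅ lo=∅
  B9 li=∅ lo=∅

Interfere edges:
  b: {g,q,s,v}
  g: {b}
  q: {b,s,v}
  s: {b,q}
  v: {b,q}

Colouring:
  clique {b,q,s} ⇒ need ≥ 3
  assign b→c0 g→c1 q→c1 s→c2 v→c2 — no edge inside a register ⇒ χ ≤ 3
  χ = 3

Answer: 3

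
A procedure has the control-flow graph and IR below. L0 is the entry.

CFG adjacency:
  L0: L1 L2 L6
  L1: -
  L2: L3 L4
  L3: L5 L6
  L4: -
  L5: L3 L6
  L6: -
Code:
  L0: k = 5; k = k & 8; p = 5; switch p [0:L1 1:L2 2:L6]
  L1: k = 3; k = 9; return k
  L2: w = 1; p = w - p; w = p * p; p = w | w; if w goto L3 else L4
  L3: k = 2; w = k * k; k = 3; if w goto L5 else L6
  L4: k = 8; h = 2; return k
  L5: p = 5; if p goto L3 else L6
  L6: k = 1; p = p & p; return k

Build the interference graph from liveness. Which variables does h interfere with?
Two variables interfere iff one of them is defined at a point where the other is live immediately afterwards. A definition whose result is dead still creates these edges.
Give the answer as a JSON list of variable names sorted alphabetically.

def/use:
  L0 def {k,p} use ∅
  L1 def {k} use ∅
  L2 def {p,w} use {p}
  L3 def {k,w} use ∅
  L4 def {h,k} use ∅
  L5 def {p} use ∅
  L6 def {k,p} use {p}

Backward fixpoint:
  L0: in=∅ out={p}
  L1: in=∅ out=∅
  L2: in={p} out={p}
  L3: in={p} out={p}
  L4: in=∅ out=∅
  L5: in=∅ out={p}
  L6: in={p} out=∅

Conflict graph:
  h — {k}
  k — {h,p,w}
  p — {k,w}
  w — {k,p}

N(h) = ["k"]

Answer: ["k"]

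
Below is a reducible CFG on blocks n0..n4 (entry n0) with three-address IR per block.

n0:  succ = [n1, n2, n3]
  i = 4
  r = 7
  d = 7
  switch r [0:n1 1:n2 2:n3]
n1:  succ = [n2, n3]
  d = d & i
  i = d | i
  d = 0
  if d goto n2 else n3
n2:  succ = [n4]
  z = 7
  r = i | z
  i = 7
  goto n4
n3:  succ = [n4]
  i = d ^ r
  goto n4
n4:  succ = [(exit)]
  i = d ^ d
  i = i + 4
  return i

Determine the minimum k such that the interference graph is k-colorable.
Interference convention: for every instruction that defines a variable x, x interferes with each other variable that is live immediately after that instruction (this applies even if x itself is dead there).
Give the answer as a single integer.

Per-block:
  n0: def={d,i,r} ue=∅
  n1: def={d,i} ue={d,i}
  n2: def={i,r,z} ue={i}
  n3: def={i} ue={d,r}
  n4: def={i} ue={d}

Liveness:
  n0: in=∅ out={d,i,r}
  n1: in={d,i,r} out={d,i,r}
  n2: in={d,i} out={d}
  n3: in={d,r} out={d}
  n4: in={d} out=∅

Conflict graph:
  d — {i,r,z}
  i — {d,r,z}
  r — {d,i}
  z — {d,i}

Registers:
  {d,i,r} pairwise interfere (3-clique) ⇒ χ ≥ 3
  assign d→r0 i→r1 r→r2 z→r2 — no edge inside a register ⇒ χ ≤ 3
  χ = 3

Answer: 3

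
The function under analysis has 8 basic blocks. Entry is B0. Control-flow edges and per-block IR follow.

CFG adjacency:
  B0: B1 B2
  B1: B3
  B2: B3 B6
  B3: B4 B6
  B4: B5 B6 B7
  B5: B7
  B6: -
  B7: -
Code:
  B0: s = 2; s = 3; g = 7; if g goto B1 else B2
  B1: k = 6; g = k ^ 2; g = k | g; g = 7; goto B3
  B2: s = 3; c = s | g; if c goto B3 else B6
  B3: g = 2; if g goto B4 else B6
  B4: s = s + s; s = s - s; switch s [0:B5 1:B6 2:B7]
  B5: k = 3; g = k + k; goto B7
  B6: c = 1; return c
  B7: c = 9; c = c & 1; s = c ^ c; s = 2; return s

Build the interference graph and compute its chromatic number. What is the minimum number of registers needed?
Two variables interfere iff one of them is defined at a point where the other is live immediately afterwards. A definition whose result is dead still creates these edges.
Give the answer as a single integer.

Per-block:
  B0: {g,s} / ∅
  B1: {g,k} / ∅
  B2: {c,s} / {g}
  B3: {g} / ∅
  B4: {s} / {s}
  B5: {g,k} / ∅
  B6: {c} / ∅
  B7: {c,s} / ∅

Live sets:
  live B0: ∅→{g,s}
  live B1: {s}→{s}
  live B2: {g}→{s}
  live B3: {s}→{s}
  live B4: {s}→∅
  live B5: ∅→∅
  live B6: ∅→∅
  live B7: ∅→∅

Interference:
  c: {s}
  g: {k,s}
  k: {g,s}
  s: {c,g,k}

Colouring:
  lower bound: {g,k,s} mutually conflict ⇒ χ ≥ 3
  assign c→R1 g→R1 k→R2 s→R0 — no edge inside a register ⇒ χ ≤ 3
  χ = 3

Answer: 3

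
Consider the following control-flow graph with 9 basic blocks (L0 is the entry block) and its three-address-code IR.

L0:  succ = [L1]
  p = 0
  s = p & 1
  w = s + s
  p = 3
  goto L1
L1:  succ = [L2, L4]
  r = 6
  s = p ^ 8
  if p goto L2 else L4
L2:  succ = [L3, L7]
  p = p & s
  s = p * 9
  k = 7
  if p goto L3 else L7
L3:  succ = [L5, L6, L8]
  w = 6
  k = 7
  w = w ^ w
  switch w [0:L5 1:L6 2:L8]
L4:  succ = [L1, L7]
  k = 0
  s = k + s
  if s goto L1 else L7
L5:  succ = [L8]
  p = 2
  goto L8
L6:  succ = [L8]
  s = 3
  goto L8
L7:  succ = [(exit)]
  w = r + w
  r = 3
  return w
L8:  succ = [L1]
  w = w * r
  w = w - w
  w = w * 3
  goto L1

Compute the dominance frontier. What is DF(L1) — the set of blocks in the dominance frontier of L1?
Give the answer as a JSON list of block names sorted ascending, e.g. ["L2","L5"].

idom tree: L1←L0 L2←L1 L3←L2 L4←L1 L5←L3 L6←L3 L7←L1 L8←L3
Join-block Dom:
  L1: preds {L0,L4,L8}: {L0} ∩ {L0,L1,L4} ∩ {L0,L1,L2,L3,L8} = {L0}; idom=L0
  L7: preds {L2,L4}: {L0,L1,L2} ∩ {L0,L1,L4} = {L0,L1}; idom=L1
  L8: preds {L3,L5,L6}: {L0,L1,L2,L3} ∩ {L0,L1,L2,L3,L5} ∩ {L0,L1,L2,L3,L6} = {L0,L1,L2,L3}; idom=L3

Frontier:
  L1←L0: walk · to L0
  L1←L4: walk L4→L1 to L0
  L1←L8: walk L8→L3→L2→L1 to L0
  L7←L2: walk L2 to L1
  L7←L4: walk L4 to L1
  L8←L3: walk · to L3
  L8←L5: walk L5 to L3
  L8←L6: walk L6 to L3
  L0: DF=∅
  L1: DF={L1}
  L2: DF={L1,L7}
  L3: DF={L1}
  L4: DF={L1,L7}
  L5: DF={L8}
  L6: DF={L8}
  L7: DF=∅
  L8: DF={L1}

DF(L1) = ["L1"]

Answer: ["L1"]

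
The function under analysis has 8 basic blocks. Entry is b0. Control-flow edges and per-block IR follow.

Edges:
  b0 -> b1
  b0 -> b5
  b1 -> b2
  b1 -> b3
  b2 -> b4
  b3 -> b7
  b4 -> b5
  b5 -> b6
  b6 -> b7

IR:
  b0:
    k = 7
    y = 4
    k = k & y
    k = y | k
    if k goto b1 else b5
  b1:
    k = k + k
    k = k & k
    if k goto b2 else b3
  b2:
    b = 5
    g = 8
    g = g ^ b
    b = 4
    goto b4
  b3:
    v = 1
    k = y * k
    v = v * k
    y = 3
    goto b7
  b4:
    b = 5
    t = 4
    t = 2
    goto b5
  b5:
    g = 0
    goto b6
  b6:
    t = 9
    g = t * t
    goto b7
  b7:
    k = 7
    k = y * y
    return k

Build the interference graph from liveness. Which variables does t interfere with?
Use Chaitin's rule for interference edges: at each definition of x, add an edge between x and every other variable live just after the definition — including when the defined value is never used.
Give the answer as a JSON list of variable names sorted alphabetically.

Per-block:
  b0: {k,y} / ∅
  b1: {k} / {k}
  b2: {b,g} / ∅
  b3: {k,v,y} / {k,y}
  b4: {b,t} / ∅
  b5: {g} / ∅
  b6: {g,t} / ∅
  b7: {k} / {y}

Backward fixpoint:
  live b0: ∅→{k,y}
  live b1: {k,y}→{k,y}
  live b2: {y}→{y}
  live b3: {k,y}→{y}
  live b4: {y}→{y}
  live b5: {y}→{y}
  live b6: {y}→{y}
  live b7: {y}→∅

Interference:
  b↔{g,y}
  g↔{b,y}
  k↔{v,y}
  t↔{y}
  v↔{k,y}
  y↔{b,g,k,t,v}

N(t) = ["y"]

Answer: ["y"]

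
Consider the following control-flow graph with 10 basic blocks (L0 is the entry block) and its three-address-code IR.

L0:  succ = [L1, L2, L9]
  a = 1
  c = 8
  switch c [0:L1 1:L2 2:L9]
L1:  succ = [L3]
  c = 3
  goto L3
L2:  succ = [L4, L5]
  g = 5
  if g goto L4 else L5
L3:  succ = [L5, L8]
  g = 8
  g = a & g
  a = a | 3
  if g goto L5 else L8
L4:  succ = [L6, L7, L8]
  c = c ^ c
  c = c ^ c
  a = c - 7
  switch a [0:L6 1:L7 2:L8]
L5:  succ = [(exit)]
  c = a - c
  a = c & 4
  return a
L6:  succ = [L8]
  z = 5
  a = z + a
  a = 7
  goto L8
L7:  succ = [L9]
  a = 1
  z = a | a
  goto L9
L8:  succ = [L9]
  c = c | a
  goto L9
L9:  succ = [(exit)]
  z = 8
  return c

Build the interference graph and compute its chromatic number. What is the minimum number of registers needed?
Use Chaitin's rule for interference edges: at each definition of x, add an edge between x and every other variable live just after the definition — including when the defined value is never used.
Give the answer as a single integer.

def/use:
  L0 def {a,c} use ∅
  L1 def {c} use ∅
  L2 def {g} use ∅
  L3 def {a,g} use {a}
  L4 def {a,c} use {c}
  L5 def {a,c} use {a,c}
  L6 def {a,z} use {a}
  L7 def {a,z} use ∅
  L8 def {c} use {a,c}
  L9 def {z} use {c}

Backward fixpoint:
  L0: in=∅ out={a,c}
  L1: in={a} out={a,c}
  L2: in={a,c} out={a,c}
  L3: in={a,c} out={a,c}
  L4: in={c} out={a,c}
  L5: in={a,c} out=∅
  L6: in={a,c} out={a,c}
  L7: in={c} out={c}
  L8: in={a,c} out={c}
  L9: in={c} out=∅

Conflict graph:
  a↔{c,g,z}
  c↔{a,g,z}
  g↔{a,c}
  z↔{a,c}

Chromatic number:
  lower bound: {a,c,g} mutually conflict ⇒ χ ≥ 3
  assign a→r0 c→r1 g→r2 z→r2 — no edge inside a register ⇒ χ ≤ 3
  χ = 3

Answer: 3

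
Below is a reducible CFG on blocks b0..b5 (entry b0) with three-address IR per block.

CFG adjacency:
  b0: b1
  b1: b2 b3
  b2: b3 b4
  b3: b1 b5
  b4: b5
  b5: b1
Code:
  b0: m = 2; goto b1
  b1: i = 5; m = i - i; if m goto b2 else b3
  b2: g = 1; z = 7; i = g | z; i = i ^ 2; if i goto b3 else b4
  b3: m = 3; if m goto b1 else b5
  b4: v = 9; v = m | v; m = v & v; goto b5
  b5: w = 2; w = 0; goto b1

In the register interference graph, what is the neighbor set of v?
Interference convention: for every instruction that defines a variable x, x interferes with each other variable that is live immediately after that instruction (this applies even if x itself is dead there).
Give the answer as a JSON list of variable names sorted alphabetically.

def/use:
  b0: def={m} ue=∅
  b1: def={i,m} ue=∅
  b2: def={g,i,z} ue=∅
  b3: def={m} ue=∅
  b4: def={m,v} ue={m}
  b5: def={w} ue=∅

Backward fixpoint:
  b0 li=∅ lo=∅
  b1 li=∅ lo={m}
  b2 li={m} lo={m}
  b3 li=∅ lo=∅
  b4 li={m} lo=∅
  b5 li=∅ lo=∅

Interfere edges:
  g↔{m,z}
  i↔{m}
  m↔{g,i,v,z}
  v↔{m}
  w↔∅
  z↔{g,m}

N(v) = ["m"]

Answer: ["m"]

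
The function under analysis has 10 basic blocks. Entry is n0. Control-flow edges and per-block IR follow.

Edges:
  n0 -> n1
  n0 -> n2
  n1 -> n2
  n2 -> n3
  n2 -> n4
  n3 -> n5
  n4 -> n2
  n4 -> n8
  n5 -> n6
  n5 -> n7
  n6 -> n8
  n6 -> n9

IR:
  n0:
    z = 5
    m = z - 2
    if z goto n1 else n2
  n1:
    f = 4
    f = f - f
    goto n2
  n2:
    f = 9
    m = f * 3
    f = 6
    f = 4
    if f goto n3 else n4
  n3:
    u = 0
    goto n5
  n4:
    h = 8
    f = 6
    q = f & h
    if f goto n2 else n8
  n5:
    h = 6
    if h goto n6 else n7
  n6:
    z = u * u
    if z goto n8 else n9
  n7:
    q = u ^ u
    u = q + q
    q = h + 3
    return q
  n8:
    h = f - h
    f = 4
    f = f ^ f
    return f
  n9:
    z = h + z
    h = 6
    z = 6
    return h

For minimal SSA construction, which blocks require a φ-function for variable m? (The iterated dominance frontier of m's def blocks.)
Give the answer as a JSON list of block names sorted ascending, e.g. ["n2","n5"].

Answer: ["n2"]

Derivation:
idom tree: n1←n0 n2←n0 n3←n2 n4←n2 n5←n3 n6←n5 n7←n5 n8←n2 n9←n6
Join-block Dom:
  n2: preds {n0,n1,n4}: {n0} ∩ {n0,n1} ∩ {n0,n2,n4} = {n0}; idom=n0
  n8: preds {n4,n6}: {n0,n2,n4} ∩ {n0,n2,n3,n5,n6} = {n0,n2}; idom=n2

DF walk-up:
  join n2 pred n0: · stop@n0
  join n2 pred n1: n1 stop@n0
  join n2 pred n4: n4→n2 stop@n0
  join n8 pred n4: n4 stop@n2
  join n8 pred n6: n6→n5→n3 stop@n2
  DF(n0)=∅
  DF(n1)={n2}
  DF(n2)={n2}
  DF(n3)={n8}
  DF(n4)={n2,n8}
  DF(n5)={n8}
  DF(n6)={n8}
  DF(n7)=∅
  DF(n8)=∅
  DF(n9)=∅

φ for m: defs {n0,n2}
  DF⁺ = {n2}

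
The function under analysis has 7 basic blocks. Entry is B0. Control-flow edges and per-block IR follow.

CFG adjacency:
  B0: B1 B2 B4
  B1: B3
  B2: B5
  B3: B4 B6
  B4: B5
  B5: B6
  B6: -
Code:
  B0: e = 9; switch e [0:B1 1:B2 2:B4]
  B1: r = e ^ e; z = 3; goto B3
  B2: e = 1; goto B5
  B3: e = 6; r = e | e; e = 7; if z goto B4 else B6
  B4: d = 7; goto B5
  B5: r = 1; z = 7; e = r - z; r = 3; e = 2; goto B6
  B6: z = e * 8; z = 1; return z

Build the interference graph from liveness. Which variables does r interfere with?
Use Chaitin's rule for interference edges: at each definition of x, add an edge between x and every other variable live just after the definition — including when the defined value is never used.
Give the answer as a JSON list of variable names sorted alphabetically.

Block summaries:
  B0: {e} / ∅
  B1: {r,z} / {e}
  B2: {e} / ∅
  B3: {e,r} / {z}
  B4: {d} / ∅
  B5: {e,r,z} / ∅
  B6: {z} / {e}

Live sets:
  live B0: ∅→{e}
  live B1: {e}→{z}
  live B2: ∅→∅
  live B3: {z}→{e}
  live B4: ∅→∅
  live B5: ∅→{e}
  live B6: {e}→∅

Interference:
  d: ∅
  e: {z}
  r: {z}
  z: {e,r}

N(r) = ["z"]

Answer: ["z"]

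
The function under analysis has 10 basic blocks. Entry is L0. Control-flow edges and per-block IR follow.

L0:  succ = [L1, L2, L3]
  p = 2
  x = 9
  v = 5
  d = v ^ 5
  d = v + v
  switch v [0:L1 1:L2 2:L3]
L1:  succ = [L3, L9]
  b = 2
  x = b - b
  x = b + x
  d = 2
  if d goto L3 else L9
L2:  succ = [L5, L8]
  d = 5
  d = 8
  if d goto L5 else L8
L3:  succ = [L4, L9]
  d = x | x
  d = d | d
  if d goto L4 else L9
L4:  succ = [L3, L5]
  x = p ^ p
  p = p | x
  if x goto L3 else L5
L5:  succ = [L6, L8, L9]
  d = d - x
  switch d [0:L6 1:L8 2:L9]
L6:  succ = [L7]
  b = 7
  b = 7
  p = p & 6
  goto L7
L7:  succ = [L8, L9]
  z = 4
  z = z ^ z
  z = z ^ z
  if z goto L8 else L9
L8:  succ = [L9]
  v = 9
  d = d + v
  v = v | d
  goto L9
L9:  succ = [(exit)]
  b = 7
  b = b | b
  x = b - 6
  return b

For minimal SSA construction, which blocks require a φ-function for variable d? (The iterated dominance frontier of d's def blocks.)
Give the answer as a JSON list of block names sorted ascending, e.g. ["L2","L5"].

idom tree: L1←L0 L2←L0 L3←L0 L4←L3 L5←L0 L6←L5 L7←L6 L8←L0 L9←L0
Join-block Dom:
  L3: preds {L0,L1,L4}: {L0} ∩ {L0,L1} ∩ {L0,L3,L4} = {L0}; idom=L0
  L5: preds {L2,L4}: {L0,L2} ∩ {L0,L3,L4} = {L0}; idom=L0
  L8: preds {L2,L5,L7}: {L0,L2} ∩ {L0,L5} ∩ {L0,L5,L6,L7} = {L0}; idom=L0
  L9: preds {L1,L3,L5,L7,L8}: {L0,L1} ∩ {L0,L3} ∩ {L0,L5} ∩ {L0,L5,L6,L7} ∩ {L0,L8} = {L0}; idom=L0

DF derivation:
  L3←L0: walk · to L0
  L3←L1: walk L1 to L0
  L3←L4: walk L4→L3 to L0
  L5←L2: walk L2 to L0
  L5←L4: walk L4→L3 to L0
  L8←L2: walk L2 to L0
  L8←L5: walk L5 to L0
  L8←L7: walk L7→L6→L5 to L0
  L9←L1: walk L1 to L0
  L9←L3: walk L3 to L0
  L9←L5: walk L5 to L0
  L9←L7: walk L7→L6→L5 to L0
  L9←L8: walk L8 to L0
  L0: DF=∅
  L1: DF={L3,L9}
  L2: DF={L5,L8}
  L3: DF={L3,L5,L9}
  L4: DF={L3,L5}
  L5: DF={L8,L9}
  L6: DF={L8,L9}
  L7: DF={L8,L9}
  L8: DF={L9}
  L9: DF=∅

φ for d: defs {L0,L1,L2,L3,L5,L8}
  DF⁺ = {L3,L5,L8,L9}

Answer: ["L3", "L5", "L8", "L9"]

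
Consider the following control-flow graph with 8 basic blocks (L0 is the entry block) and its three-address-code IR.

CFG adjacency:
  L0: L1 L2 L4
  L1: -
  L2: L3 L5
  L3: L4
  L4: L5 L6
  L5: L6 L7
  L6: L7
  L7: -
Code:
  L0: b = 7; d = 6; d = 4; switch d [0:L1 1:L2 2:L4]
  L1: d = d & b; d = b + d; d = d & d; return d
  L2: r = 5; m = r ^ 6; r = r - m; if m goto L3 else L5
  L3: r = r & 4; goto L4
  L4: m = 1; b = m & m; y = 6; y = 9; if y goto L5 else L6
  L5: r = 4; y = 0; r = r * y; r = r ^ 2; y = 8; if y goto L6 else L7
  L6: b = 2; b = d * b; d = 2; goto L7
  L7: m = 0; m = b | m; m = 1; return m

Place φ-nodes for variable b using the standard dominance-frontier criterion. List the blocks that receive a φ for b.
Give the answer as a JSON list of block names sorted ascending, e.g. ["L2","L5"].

idom tree: L1←L0 L2←L0 L3←L2 L4←L0 L5←L0 L6←L0 L7←L0
Dom at joins:
  L4: preds {L0,L3}: {L0} ∩ {L0,L2,L3} = {L0}; idom=L0
  L5: preds {L2,L4}: {L0,L2} ∩ {L0,L4} = {L0}; idom=L0
  L6: preds {L4,L5}: {L0,L4} ∩ {L0,L5} = {L0}; idom=L0
  L7: preds {L5,L6}: {L0,L5} ∩ {L0,L6} = {L0}; idom=L0

DF derivation:
  L4←L0: walk · to L0
  L4←L3: walk L3→L2 to L0
  L5←L2: walk L2 to L0
  L5←L4: walk L4 to L0
  L6←L4: walk L4 to L0
  L6←L5: walk L5 to L0
  L7←L5: walk L5 to L0
  L7←L6: walk L6 to L0
  L0 → ∅
  L1 → ∅
  L2 → {L4,L5}
  L3 → {L4}
  L4 → {L5,L6}
  L5 → {L6,L7}
  L6 → {L7}
  L7 → ∅

φ for b: defs {L0,L4,L6}
  DF⁺ = {L5,L6,L7}

Answer: ["L5", "L6", "L7"]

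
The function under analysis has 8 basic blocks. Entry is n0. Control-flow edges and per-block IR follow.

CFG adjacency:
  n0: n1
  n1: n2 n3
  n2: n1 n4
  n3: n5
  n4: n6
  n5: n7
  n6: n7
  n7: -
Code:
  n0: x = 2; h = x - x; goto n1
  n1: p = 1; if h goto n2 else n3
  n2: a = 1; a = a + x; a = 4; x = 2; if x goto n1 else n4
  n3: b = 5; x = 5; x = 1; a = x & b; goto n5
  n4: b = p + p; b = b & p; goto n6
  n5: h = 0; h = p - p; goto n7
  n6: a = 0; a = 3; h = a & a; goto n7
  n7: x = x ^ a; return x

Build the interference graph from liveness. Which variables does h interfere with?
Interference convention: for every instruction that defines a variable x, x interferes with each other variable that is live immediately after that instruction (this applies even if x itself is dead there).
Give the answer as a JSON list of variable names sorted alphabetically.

Answer: ["a", "p", "x"]

Analysis:
def/use:
  n0: {h,x} / ∅
  n1: {p} / {h}
  n2: {a,x} / {x}
  n3: {a,b,x} / ∅
  n4: {b} / {p}
  n5: {h} / {p}
  n6: {a,h} / ∅
  n7: {x} / {a,x}

Liveness:
  live n0: ∅→{h,x}
  live n1: {h,x}→{h,p,x}
  live n2: {h,p,x}→{h,p,x}
  live n3: {p}→{a,p,x}
  live n4: {p,x}→{x}
  live n5: {a,p,x}→{a,x}
  live n6: {x}→{a,x}
  live n7: {a,x}→∅

Conflict graph:
  a: {h,p,x}
  b: {p,x}
  h: {a,p,x}
  p: {a,b,h,x}
  x: {a,b,h,p}

N(h) = ["a", "p", "x"]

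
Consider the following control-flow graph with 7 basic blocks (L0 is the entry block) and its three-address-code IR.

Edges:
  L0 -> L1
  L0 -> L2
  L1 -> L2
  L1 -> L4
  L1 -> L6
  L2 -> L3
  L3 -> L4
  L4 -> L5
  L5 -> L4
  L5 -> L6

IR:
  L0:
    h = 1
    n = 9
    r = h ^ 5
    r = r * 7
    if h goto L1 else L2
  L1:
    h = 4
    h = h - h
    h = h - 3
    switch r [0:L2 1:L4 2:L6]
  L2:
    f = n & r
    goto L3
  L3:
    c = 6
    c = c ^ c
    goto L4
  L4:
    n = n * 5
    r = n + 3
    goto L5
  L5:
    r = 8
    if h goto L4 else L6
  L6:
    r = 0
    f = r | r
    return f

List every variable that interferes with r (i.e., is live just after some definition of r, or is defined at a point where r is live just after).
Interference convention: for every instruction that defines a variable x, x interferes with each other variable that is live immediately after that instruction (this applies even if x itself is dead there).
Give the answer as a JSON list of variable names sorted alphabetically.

Per-block:
  L0: {h,n,r} / ∅
  L1: {h} / {r}
  L2: {f} / {n,r}
  L3: {c} / ∅
  L4: {n,r} / {n}
  L5: {r} / {h}
  L6: {f,r} / ∅

Liveness:
  L0 li=∅ lo={h,n,r}
  L1 li={n,r} lo={h,n,r}
  L2 li={h,n,r} lo={h,n}
  L3 li={h,n} lo={h,n}
  L4 li={h,n} lo={h,n}
  L5 li={h,n} lo={h,n}
  L6 li=∅ lo=∅

Interference:
  c: {h,n}
  f: {h,n}
  h: {c,f,n,r}
  n: {c,f,h,r}
  r: {h,n}

N(r) = ["h", "n"]

Answer: ["h", "n"]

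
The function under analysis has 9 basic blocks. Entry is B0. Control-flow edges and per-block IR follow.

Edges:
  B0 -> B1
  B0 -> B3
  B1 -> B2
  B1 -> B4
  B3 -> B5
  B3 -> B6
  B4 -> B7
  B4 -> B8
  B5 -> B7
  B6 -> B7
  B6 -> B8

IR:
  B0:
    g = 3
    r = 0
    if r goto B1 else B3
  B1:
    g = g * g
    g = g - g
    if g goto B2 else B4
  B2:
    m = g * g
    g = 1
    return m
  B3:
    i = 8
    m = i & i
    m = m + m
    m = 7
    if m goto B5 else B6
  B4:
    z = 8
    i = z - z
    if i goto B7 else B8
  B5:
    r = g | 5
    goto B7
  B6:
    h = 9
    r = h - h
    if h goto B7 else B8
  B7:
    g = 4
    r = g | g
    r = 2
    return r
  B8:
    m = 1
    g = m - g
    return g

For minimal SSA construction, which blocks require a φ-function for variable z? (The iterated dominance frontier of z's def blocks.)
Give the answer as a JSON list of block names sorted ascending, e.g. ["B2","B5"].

idom tree: B1←B0 B2←B1 B3←B0 B4←B1 B5←B3 B6←B3 B7←B0 B8←B0
Join-block Dom:
  B7: preds {B4,B5,B6}: {B0,B1,B4} ∩ {B0,B3,B5} ∩ {B0,B3,B6} = {B0}; idom=B0
  B8: preds {B4,B6}: {B0,B1,B4} ∩ {B0,B3,B6} = {B0}; idom=B0

Frontier:
  B7←B4: walk B4→B1 to B0
  B7←B5: walk B5→B3 to B0
  B7←B6: walk B6→B3 to B0
  B8←B4: walk B4→B1 to B0
  B8←B6: walk B6→B3 to B0
  B0: DF=∅
  B1: DF={B7,B8}
  B2: DF=∅
  B3: DF={B7,B8}
  B4: DF={B7,B8}
  B5: DF={B7}
  B6: DF={B7,B8}
  B7: DF=∅
  B8: DF=∅

φ for z: defs {B4}
  DF⁺ = {B7,B8}

Answer: ["B7", "B8"]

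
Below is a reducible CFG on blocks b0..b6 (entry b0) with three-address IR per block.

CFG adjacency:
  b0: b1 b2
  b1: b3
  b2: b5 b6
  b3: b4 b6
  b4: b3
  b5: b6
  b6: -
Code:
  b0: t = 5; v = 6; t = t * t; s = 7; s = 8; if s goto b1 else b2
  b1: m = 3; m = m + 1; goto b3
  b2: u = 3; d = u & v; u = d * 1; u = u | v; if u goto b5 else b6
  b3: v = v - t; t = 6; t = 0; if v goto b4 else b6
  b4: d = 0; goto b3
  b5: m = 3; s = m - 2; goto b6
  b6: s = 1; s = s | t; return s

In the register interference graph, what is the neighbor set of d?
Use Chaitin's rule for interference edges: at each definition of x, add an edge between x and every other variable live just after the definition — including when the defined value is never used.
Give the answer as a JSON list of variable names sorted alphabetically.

Answer: ["t", "v"]

Derivation:
Block summaries:
  b0 def {s,t,v} use ∅
  b1 def {m} use ∅
  b2 def {d,u} use {v}
  b3 def {t,v} use {t,v}
  b4 def {d} use ∅
  b5 def {m,s} use ∅
  b6 def {s} use {t}

Backward fixpoint:
  b0 li=∅ lo={t,v}
  b1 li={t,v} lo={t,v}
  b2 li={t,v} lo={t}
  b3 li={t,v} lo={t,v}
  b4 li={t,v} lo={t,v}
  b5 li={t} lo={t}
  b6 li={t} lo=∅

Interfere edges:
  d — {t,v}
  m — {t,v}
  s — {t,v}
  t — {d,m,s,u,v}
  u — {t,v}
  v — {d,m,s,t,u}

N(d) = ["t", "v"]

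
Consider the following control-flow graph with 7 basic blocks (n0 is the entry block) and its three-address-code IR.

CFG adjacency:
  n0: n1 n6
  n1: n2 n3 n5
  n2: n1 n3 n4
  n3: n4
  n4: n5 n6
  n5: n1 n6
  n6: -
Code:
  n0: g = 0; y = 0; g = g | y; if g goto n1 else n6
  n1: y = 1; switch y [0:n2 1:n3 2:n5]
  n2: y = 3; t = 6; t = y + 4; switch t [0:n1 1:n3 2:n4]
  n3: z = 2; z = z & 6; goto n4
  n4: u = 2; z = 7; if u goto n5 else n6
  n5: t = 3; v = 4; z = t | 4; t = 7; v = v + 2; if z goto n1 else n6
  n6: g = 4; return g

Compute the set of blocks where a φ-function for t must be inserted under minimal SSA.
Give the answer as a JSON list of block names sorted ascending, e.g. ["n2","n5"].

Answer: ["n1", "n3", "n4", "n5", "n6"]

Derivation:
idom tree: n1←n0 n2←n1 n3←n1 n4←n1 n5←n1 n6←n0
Dom∩ at merges:
  n1: preds {n0,n2,n5}: {n0} ∩ {n0,n1,n2} ∩ {n0,n1,n5} = {n0}; idom=n0
  n3: preds {n1,n2}: {n0,n1} ∩ {n0,n1,n2} = {n0,n1}; idom=n1
  n4: preds {n2,n3}: {n0,n1,n2} ∩ {n0,n1,n3} = {n0,n1}; idom=n1
  n5: preds {n1,n4}: {n0,n1} ∩ {n0,n1,n4} = {n0,n1}; idom=n1
  n6: preds {n0,n4,n5}: {n0} ∩ {n0,n1,n4} ∩ {n0,n1,n5} = {n0}; idom=n0

Frontier:
  n1←n0: walk · to n0
  n1←n2: walk n2→n1 to n0
  n1←n5: walk n5→n1 to n0
  n3←n1: walk · to n1
  n3←n2: walk n2 to n1
  n4←n2: walk n2 to n1
  n4←n3: walk n3 to n1
  n5←n1: walk · to n1
  n5←n4: walk n4 to n1
  n6←n0: walk · to n0
  n6←n4: walk n4→n1 to n0
  n6←n5: walk n5→n1 to n0
  n0: DF=∅
  n1: DF={n1,n6}
  n2: DF={n1,n3,n4}
  n3: DF={n4}
  n4: DF={n5,n6}
  n5: DF={n1,n6}
  n6: DF=∅

φ for t: defs {n2,n5}
  DF⁺ = {n1,n3,n4,n5,n6}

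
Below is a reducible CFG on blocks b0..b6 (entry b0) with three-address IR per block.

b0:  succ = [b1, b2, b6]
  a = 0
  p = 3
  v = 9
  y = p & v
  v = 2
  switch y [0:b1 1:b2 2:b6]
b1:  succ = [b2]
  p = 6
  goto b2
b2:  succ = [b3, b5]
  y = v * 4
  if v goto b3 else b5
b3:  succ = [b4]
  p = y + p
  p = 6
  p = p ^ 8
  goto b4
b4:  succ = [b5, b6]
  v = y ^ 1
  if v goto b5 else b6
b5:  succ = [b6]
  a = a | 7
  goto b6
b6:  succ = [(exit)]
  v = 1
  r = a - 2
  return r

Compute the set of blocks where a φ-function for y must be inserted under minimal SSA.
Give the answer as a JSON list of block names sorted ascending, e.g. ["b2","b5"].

Answer: ["b6"]

Analysis:
idom tree: b1←b0 b2←b0 b3←b2 b4←b3 b5←b2 b6←b0
Join-block Dom:
  b2: preds {b0,b1}: {b0} ∩ {b0,b1} = {b0}; idom=b0
  b5: preds {b2,b4}: {b0,b2} ∩ {b0,b2,b3,b4} = {b0,b2}; idom=b2
  b6: preds {b0,b4,b5}: {b0} ∩ {b0,b2,b3,b4} ∩ {b0,b2,b5} = {b0}; idom=b0

Frontier:
  b2←b0: walk · to b0
  b2←b1: walk b1 to b0
  b5←b2: walk · to b2
  b5←b4: walk b4→b3 to b2
  b6←b0: walk · to b0
  b6←b4: walk b4→b3→b2 to b0
  b6←b5: walk b5→b2 to b0
  b0 → ∅
  b1 → {b2}
  b2 → {b6}
  b3 → {b5,b6}
  b4 → {b5,b6}
  b5 → {b6}
  b6 → ∅

φ for y: defs {b0,b2}
  DF⁺ = {b6}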